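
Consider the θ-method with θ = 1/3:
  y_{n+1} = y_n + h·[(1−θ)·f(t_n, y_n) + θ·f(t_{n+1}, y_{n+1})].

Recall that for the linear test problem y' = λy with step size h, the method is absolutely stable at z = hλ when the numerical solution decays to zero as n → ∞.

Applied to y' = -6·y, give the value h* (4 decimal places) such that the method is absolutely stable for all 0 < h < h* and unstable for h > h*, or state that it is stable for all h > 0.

Test eqn y'=λy, z=hλ:
  y_{n+1} = y_n + z·[2/3·y_n + 1/3·y_{n+1}] ⇒ (1 − 1/3z)y_{n+1} = (1 + 2/3z)y_n
  ⇒ R(z) = (1 + 2/3z)/(1 − 1/3z).

Boundary: |R(x)|=1, x<0.
x=-0.47: |R|=0.5937
R=−1: 1+2/3x = −1+1/3x ⇒ -1/3x=2 ⇒ x=2/(-1/3)=-6.0000
Confirm numerically:
  x=-5.256: |R|=0.90988 <1
  x=-4.782: |R|=0.84348 <1
  x=-3.828: |R|=0.68190 <1
  x=-3.118: |R|=0.52893 <1
  x=-6.527: |R|=1.05532 >1
  x=-6.089: |R|=1.00979 >1
Stable set (-6.0000, 0).

(-6.0000,0); λ=-6 ⇒ h* = (6)/6 = 1.0000.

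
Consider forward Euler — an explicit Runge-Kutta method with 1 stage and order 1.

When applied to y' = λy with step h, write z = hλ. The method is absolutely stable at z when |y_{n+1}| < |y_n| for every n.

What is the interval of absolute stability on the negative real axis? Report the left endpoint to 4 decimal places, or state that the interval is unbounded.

(-2.0000, 0).

Test eqn y'=λy, z=hλ:
  order 1, 1-stage ⇒ R(z)=1+z
  (e.g. R(-0.32)=0.68000, |R|=0.68000)

Boundary: |R(x)|=1, x<0.
x=-0.32: |R|=0.6800
|R(-1.56)|=0.5600 |R(-1.23)|=0.2300 |R(-1.18)|=0.1800
Bisect:
  x_lo=-2.8853 |R|=1.8853  x_hi=-0.3551 |R|=0.6449
  mid=-1.62023 |R|=0.62023 →hi
  mid=-2.25278 |R|=1.25278 →lo
  mid=-1.93651 |R|=0.93651 →hi
  mid=-2.09465 |R|=1.09465 →lo
  mid=-2.01558 |R|=1.01558 →lo
  mid=-1.97604 |R|=0.97604 →hi
  mid=-1.99581 |R|=0.99581 →hi
  ...
  [-2.00013,-1.99998] ⇒ x*=-2.0000
So |R|<1 on (-2.0000, 0).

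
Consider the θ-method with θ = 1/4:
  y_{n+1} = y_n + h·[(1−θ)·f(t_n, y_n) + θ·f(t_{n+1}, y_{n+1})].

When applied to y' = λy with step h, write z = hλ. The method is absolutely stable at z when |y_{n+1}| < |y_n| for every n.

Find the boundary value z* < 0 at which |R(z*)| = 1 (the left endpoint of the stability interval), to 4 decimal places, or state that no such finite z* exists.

z* = -4.0000.

On y'=λy, z=hλ:
  y_{n+1} = y_n + z·[3/4·y_n + 1/4·y_{n+1}] ⇒ (1 − 1/4z)y_{n+1} = (1 + 3/4z)y_n
  Hence R(z) = (1 + 3/4z)/(1 − 1/4z).

Need |R(x)|<1, x<0.
x=-0.72: |R|=0.3898
R=−1: 1+3/4x = −1+1/4x ⇒ -1/2x=2 ⇒ x=2/(-1/2)=-4.0000
Confirm numerically:
  x=-3.126: |R|=0.75470 <1
  x=-2.915: |R|=0.68619 <1
  x=-1.632: |R|=0.15909 <1
  x=-1.626: |R|=0.15606 <1
  x=-4.314: |R|=1.07554 >1
  x=-4.239: |R|=1.05802 >1
  x=-4.222: |R|=1.05400 >1
Interval (-4.0000, 0).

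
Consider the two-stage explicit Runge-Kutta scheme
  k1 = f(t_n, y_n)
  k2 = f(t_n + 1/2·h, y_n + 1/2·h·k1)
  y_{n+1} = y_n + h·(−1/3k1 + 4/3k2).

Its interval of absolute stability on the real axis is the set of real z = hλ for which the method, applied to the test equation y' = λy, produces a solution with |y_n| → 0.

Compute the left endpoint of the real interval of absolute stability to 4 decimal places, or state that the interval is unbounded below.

z* = -1.5000.

Set f=λy, z=hλ:
  k1=λy_n ⇒ h·k1=z·y_n;  k2=λ(1+1/2z)y_n ⇒ h·k2=z(1+1/2z)y_n
  y_{n+1}/y_n = 1 − 1/3z + 4/3z(1+1/2z) = 1 + z + 2/3z²
  Hence R(z) = 1 + z + 2/3z².

Solve |R(x)|<1 on ℝ⁻.
x=-0.35: |R|=0.7317
R=1: x+2/3x²=0 ⇒ x=−3/2=-1.5000; min R=1−1/(4·2/3)=0.6250>−1
Confirm numerically:
  x=-1.327: |R|=0.84695 <1
  x=-0.859: |R|=0.63292 <1
  x=-0.776: |R|=0.62545 <1
  x=-2.074: |R|=1.79365 >1
  x=-1.738: |R|=1.27576 >1
Interval (-1.5000, 0).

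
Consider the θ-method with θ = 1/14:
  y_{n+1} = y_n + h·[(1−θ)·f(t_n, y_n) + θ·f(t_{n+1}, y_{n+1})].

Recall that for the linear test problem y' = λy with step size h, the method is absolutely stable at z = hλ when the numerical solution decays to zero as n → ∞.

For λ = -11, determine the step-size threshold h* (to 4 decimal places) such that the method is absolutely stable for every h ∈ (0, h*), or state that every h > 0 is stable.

(-2.3333,0); λ=-11 ⇒ h* = (7/3)/11 = 0.2121.

Test eqn y'=λy, z=hλ:
  y_{n+1} = y_n + z·[13/14·y_n + 1/14·y_{n+1}] ⇒ (1 − 1/14z)y_{n+1} = (1 + 13/14z)y_n
  Hence R(z) = (1 + 13/14z)/(1 − 1/14z).

Find x<0 with |R(x)|<1.
x=-0.76: |R|=0.2791
R=−1: 1+13/14x = −1+1/14x ⇒ -6/7x=2 ⇒ x=2/(-6/7)=-2.3333
Confirm numerically:
  x=-2.276: |R|=0.95773 <1
  x=-1.776: |R|=0.57606 <1
  x=-1.768: |R|=0.56976 <1
  x=-1.378: |R|=0.25452 <1
  x=-2.609: |R|=1.19917 >1
  x=-2.585: |R|=1.18209 >1
  x=-2.369: |R|=1.02615 >1
Stable set (-2.3333, 0).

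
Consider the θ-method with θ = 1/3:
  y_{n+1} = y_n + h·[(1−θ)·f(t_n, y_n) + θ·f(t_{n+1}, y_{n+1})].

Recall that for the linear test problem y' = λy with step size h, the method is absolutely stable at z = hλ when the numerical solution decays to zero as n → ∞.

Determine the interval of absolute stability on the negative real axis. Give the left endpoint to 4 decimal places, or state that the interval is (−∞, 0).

(-6.0000, 0).

Set f=λy, z=hλ:
  y_{n+1} = y_n + z·[2/3·y_n + 1/3·y_{n+1}] ⇒ (1 − 1/3z)y_{n+1} = (1 + 2/3z)y_n
  so R(z) = (1 + 2/3z)/(1 − 1/3z).

Solve |R(x)|<1 on ℝ⁻.
x=-1.41: |R|=0.0408
R=−1: 1+2/3x = −1+1/3x ⇒ -1/3x=2 ⇒ x=2/(-1/3)=-6.0000
Confirm numerically:
  x=-5.904: |R|=0.98922 <1
  x=-4.134: |R|=0.73844 <1
  x=-4.005: |R|=0.71520 <1
  x=-2.668: |R|=0.41214 <1
  x=-6.578: |R|=1.06035 >1
  x=-6.139: |R|=1.01521 >1
  x=-6.054: |R|=1.00596 >1
So |R|<1 on (-6.0000, 0).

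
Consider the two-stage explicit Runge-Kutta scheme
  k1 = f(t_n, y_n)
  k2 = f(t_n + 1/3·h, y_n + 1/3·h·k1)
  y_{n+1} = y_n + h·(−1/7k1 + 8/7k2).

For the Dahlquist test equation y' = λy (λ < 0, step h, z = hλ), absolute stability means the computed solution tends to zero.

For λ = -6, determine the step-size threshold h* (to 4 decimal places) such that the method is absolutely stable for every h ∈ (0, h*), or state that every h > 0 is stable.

(-2.6250,0); λ=-6 ⇒ h* = (21/8)/6 = 0.4375.

On y'=λy, z=hλ:
  k1=λy_n ⇒ h·k1=z·y_n;  k2=λ(1+1/3z)y_n ⇒ h·k2=z(1+1/3z)y_n
  y_{n+1}/y_n = 1 − 1/7z + 8/7z(1+1/3z) = 1 + z + 8/21z²
  ⇒ R(z) = 1 + z + 8/21z².

Find x<0 with |R(x)|<1.
x=-0.76: |R|=0.4600
R=1: x+8/21x²=0 ⇒ x=−21/8=-2.6250; min R=1−1/(4·8/21)=0.3438>−1
Confirm numerically:
  x=-2.346: |R|=0.75065 <1
  x=-2.061: |R|=0.55718 <1
  x=-1.622: |R|=0.38024 <1
  x=-1.088: |R|=0.36295 <1
  x=-3.039: |R|=1.47929 >1
  x=-2.967: |R|=1.38656 >1
  x=-2.782: |R|=1.16639 >1
So |R|<1 on (-2.6250, 0).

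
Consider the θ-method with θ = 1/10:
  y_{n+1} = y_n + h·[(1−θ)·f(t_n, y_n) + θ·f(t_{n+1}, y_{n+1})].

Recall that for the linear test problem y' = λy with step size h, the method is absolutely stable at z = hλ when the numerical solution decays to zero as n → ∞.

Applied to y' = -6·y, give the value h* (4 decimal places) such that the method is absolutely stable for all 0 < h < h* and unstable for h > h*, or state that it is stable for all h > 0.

(-2.5000,0); λ=-6 ⇒ h* = (5/2)/6 = 0.4167.

Set f=λy, z=hλ:
  y_{n+1} = y_n + z·[9/10·y_n + 1/10·y_{n+1}] ⇒ (1 − 1/10z)y_{n+1} = (1 + 9/10z)y_n
  R(z) = (1 + 9/10z)/(1 − 1/10z).

Solve |R(x)|<1 on ℝ⁻.
x=-0.57: |R|=0.4607
R=−1: 1+9/10x = −1+1/10x ⇒ -4/5x=2 ⇒ x=2/(-4/5)=-2.5000
Confirm numerically:
  x=-2.479: |R|=0.98654 <1
  x=-2.441: |R|=0.96206 <1
  x=-1.616: |R|=0.39118 <1
  x=-1.101: |R|=0.00820 <1
  x=-3.057: |R|=1.34127 >1
  x=-2.800: |R|=1.18750 >1
  x=-2.743: |R|=1.15255 >1
Interval (-2.5000, 0).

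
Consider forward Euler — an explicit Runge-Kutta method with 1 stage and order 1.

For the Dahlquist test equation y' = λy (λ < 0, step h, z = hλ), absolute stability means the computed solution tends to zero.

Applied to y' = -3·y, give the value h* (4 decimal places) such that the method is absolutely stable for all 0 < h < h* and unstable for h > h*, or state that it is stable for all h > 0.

On y'=λy, z=hλ:
  order 1, 1-stage ⇒ R(z)=1+z
  (e.g. R(-1.11)=-0.11000, |R|=0.11000)

Solve |R(x)|<1 on ℝ⁻.
x=-1.11: |R|=0.1100
|R(-2.07)|=1.0700 |R(-1.42)|=0.4200 |R(-0.81)|=0.1900
Bisect:
  x_lo=-2.7449 |R|=1.7449  x_hi=-0.3269 |R|=0.6731
  mid=-1.53591 |R|=0.53591 →hi
  mid=-2.14042 |R|=1.14042 →lo
  mid=-1.83817 |R|=0.83817 →hi
  mid=-1.98929 |R|=0.98929 →hi
  mid=-2.06486 |R|=1.06486 →lo
  mid=-2.02708 |R|=1.02708 →lo
  mid=-2.00818 |R|=1.00818 →lo
  ...
  [-2.00007,-1.99992] ⇒ x*=-2.0000
Interval (-2.0000, 0).

(-2.0000,0); λ=-3 ⇒ h* = 0.6667.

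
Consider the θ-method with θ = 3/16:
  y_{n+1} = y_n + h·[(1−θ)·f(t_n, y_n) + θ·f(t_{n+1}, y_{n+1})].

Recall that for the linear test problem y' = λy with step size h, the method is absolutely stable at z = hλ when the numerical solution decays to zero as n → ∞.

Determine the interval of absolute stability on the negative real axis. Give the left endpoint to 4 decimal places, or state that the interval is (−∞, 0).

(-3.2000, 0).

Set f=λy, z=hλ:
  y_{n+1} = y_n + z·[13/16·y_n + 3/16·y_{n+1}] ⇒ (1 − 3/16z)y_{n+1} = (1 + 13/16z)y_n
  ⇒ R(z) = (1 + 13/16z)/(1 − 3/16z).

Boundary: |R(x)|=1, x<0.
x=-0.72: |R|=0.3656
R=−1: 1+13/16x = −1+3/16x ⇒ -5/8x=2 ⇒ x=2/(-5/8)=-3.2000
Confirm numerically:
  x=-2.595: |R|=0.74564 <1
  x=-2.068: |R|=0.49018 <1
  x=-1.459: |R|=0.14561 <1
  x=-3.634: |R|=1.16133 >1
  x=-3.611: |R|=1.15317 >1
  x=-3.419: |R|=1.08341 >1
Stable set (-3.2000, 0).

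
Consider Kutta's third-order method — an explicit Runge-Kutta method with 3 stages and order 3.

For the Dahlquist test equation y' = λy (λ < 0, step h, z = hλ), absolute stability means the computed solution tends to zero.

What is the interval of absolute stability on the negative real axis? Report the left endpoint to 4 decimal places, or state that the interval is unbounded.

Test eqn y'=λy, z=hλ:
  order 3, 3-stage ⇒ R(z)=1+z+z^2/2+z^3/6
  (e.g. R(-1.09)=0.28821, |R|=0.28821)

Find x<0 with |R(x)|<1.
x=-1.09: |R|=0.2882
|R(-2.56)|=1.0794 |R(-1.96)|=0.2941 |R(-1.75)|=0.1120
Bisect:
  x_lo=-3.4030 |R|=3.1807  x_hi=-0.1127 |R|=0.8934
  mid=-1.75785 |R|=0.11813 →hi
  mid=-2.58041 |R|=1.11476 →lo
  mid=-2.16913 |R|=0.51757 →hi
  mid=-2.37477 |R|=0.78710 →hi
  mid=-2.47759 |R|=0.94312 →hi
  mid=-2.52900 |R|=1.02692 →lo
  mid=-2.50329 |R|=0.98452 →hi
  mid=-2.51614 |R|=1.00560 →lo
  ...
  [-2.51293,-2.51273] ⇒ x*=-2.5127
Interval (-2.5127, 0).

(-2.5127, 0).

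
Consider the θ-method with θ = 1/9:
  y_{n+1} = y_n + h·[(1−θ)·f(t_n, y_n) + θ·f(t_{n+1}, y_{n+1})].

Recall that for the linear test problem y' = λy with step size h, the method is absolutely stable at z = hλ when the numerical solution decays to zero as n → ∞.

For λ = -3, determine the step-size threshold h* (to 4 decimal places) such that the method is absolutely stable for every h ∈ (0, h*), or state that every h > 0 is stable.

(-2.5714,0); λ=-3 ⇒ h* = (18/7)/3 = 0.8571.

On y'=λy, z=hλ:
  y_{n+1} = y_n + z·[8/9·y_n + 1/9·y_{n+1}] ⇒ (1 − 1/9z)y_{n+1} = (1 + 8/9z)y_n
  R(z) = (1 + 8/9z)/(1 − 1/9z).

Solve |R(x)|<1 on ℝ⁻.
x=-0.57: |R|=0.4639
R=−1: 1+8/9x = −1+1/9x ⇒ -7/9x=2 ⇒ x=2/(-7/9)=-2.5714
Confirm numerically:
  x=-2.195: |R|=0.76463 <1
  x=-2.064: |R|=0.67896 <1
  x=-1.879: |R|=0.55446 <1
  x=-1.443: |R|=0.24361 <1
  x=-3.162: |R|=1.33991 >1
  x=-3.016: |R|=1.25899 >1
So |R|<1 on (-2.5714, 0).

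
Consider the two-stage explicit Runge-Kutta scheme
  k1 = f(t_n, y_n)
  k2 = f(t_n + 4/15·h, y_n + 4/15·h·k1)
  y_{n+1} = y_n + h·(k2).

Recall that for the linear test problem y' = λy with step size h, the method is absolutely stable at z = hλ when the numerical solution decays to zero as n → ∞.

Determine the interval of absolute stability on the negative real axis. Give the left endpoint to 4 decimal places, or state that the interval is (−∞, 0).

Test eqn y'=λy, z=hλ:
  k1=λy_n ⇒ h·k1=z·y_n;  k2=λ(1+4/15z)y_n ⇒ h·k2=z(1+4/15z)y_n
  y_{n+1}/y_n = 1 + z(1+4/15z) = 1 + z + 4/15z²
  Hence R(z) = 1 + z + 4/15z².

Need |R(x)|<1, x<0.
x=-1.06: |R|=0.2396
R=1: x+4/15x²=0 ⇒ x=−15/4=-3.7500; min R=1−1/(4·4/15)=0.0625>−1
Confirm numerically:
  x=-3.037: |R|=0.42257 <1
  x=-2.934: |R|=0.36156 <1
  x=-1.613: |R|=0.08081 <1
  x=-4.154: |R|=1.44752 >1
  x=-4.060: |R|=1.33563 >1
Stable set (-3.7500, 0).

(-3.7500, 0).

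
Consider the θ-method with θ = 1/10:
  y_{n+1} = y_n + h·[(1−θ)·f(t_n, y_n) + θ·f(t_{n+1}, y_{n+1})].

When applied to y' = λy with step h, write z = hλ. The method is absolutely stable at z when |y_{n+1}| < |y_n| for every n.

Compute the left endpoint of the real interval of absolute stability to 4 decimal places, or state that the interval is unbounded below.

On y'=λy, z=hλ:
  y_{n+1} = y_n + z·[9/10·y_n + 1/10·y_{n+1}] ⇒ (1 − 1/10z)y_{n+1} = (1 + 9/10z)y_n
  so R(z) = (1 + 9/10z)/(1 − 1/10z).

Need |R(x)|<1, x<0.
x=-1.7: |R|=0.4530
R=−1: 1+9/10x = −1+1/10x ⇒ -4/5x=2 ⇒ x=2/(-4/5)=-2.5000
Confirm numerically:
  x=-2.080: |R|=0.72185 <1
  x=-1.920: |R|=0.61074 <1
  x=-1.557: |R|=0.34724 <1
  x=-3.017: |R|=1.31774 >1
  x=-3.001: |R|=1.30828 >1
Stable set (-2.5000, 0).

z* = -2.5000.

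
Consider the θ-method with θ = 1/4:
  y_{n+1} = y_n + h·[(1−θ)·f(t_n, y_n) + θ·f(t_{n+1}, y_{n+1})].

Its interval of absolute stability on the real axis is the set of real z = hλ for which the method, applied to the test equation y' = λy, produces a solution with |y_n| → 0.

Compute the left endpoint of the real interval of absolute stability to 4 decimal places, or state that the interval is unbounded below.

left endpoint -4.0000.

With y'=λy (z=hλ):
  y_{n+1} = y_n + z·[3/4·y_n + 1/4·y_{n+1}] ⇒ (1 − 1/4z)y_{n+1} = (1 + 3/4z)y_n
  R(z) = (1 + 3/4z)/(1 − 1/4z).

Solve |R(x)|<1 on ℝ⁻.
x=-1.22: |R|=0.0651
R=−1: 1+3/4x = −1+1/4x ⇒ -1/2x=2 ⇒ x=2/(-1/2)=-4.0000
Confirm numerically:
  x=-3.651: |R|=0.90877 <1
  x=-3.419: |R|=0.84338 <1
  x=-2.780: |R|=0.64012 <1
  x=-2.147: |R|=0.39710 <1
  x=-4.245: |R|=1.05943 >1
  x=-4.144: |R|=1.03536 >1
Stable set (-4.0000, 0).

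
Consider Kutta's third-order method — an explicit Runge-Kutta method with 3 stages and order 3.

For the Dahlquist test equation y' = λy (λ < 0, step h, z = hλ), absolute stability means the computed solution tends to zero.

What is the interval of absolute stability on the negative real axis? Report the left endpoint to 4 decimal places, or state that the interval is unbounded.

On y'=λy, z=hλ:
  order 3, 3-stage ⇒ R(z)=1+z+z^2/2+z^3/6
  (e.g. R(-0.92)=0.37342, |R|=0.37342)

Solve |R(x)|<1 on ℝ⁻.
x=-0.92: |R|=0.3734
|R(-2.28)|=0.6562 |R(-2.15)|=0.4951 |R(-1.04)|=0.3133
Bisect:
  x_lo=-3.2212 |R|=2.6036  x_hi=-0.1159 |R|=0.8905
  mid=-1.66853 |R|=0.05073 →hi
  mid=-2.44484 |R|=0.89179 →hi
  mid=-2.83300 |R|=1.60961 →lo
  mid=-2.63892 |R|=1.21983 →lo
  mid=-2.54188 |R|=1.04855 →lo
  mid=-2.49336 |R|=0.96841 →hi
  mid=-2.51762 |R|=1.00804 →lo
  mid=-2.50549 |R|=0.98811 →hi
  mid=-2.51156 |R|=0.99805 →hi
  ...
  [-2.51288,-2.51269] ⇒ x*=-2.5127
Interval (-2.5127, 0).

(-2.5127, 0).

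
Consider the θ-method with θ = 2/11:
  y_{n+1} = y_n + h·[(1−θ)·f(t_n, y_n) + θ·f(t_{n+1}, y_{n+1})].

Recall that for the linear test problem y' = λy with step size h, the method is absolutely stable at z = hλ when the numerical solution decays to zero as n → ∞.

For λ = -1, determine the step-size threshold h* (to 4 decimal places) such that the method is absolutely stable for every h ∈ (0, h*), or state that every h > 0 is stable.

(-3.1429,0); λ=-1 ⇒ h* = (22/7)/1 = 3.1429.

With y'=λy (z=hλ):
  y_{n+1} = y_n + z·[9/11·y_n + 2/11·y_{n+1}] ⇒ (1 − 2/11z)y_{n+1} = (1 + 9/11z)y_n
  Hence R(z) = (1 + 9/11z)/(1 − 2/11z).

Find x<0 with |R(x)|<1.
x=-0.62: |R|=0.4428
R=−1: 1+9/11x = −1+2/11x ⇒ -7/11x=2 ⇒ x=2/(-7/11)=-3.1429
Confirm numerically:
  x=-2.999: |R|=0.94076 <1
  x=-2.728: |R|=0.82353 <1
  x=-2.056: |R|=0.49656 <1
  x=-1.589: |R|=0.23283 <1
  x=-3.311: |R|=1.06679 >1
  x=-3.172: |R|=1.01176 >1
Stable set (-3.1429, 0).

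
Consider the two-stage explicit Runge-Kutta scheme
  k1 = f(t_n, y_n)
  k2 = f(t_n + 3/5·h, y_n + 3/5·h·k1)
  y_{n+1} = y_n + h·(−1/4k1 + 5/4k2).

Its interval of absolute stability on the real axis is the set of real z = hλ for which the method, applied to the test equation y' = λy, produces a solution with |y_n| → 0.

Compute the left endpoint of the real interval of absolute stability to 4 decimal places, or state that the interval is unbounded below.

On y'=λy, z=hλ:
  k1=λy_n ⇒ h·k1=z·y_n;  k2=λ(1+3/5z)y_n ⇒ h·k2=z(1+3/5z)y_n
  y_{n+1}/y_n = 1 − 1/4z + 5/4z(1+3/5z) = 1 + z + 3/4z²
  R(z) = 1 + z + 3/4z².

Find x<0 with |R(x)|<1.
x=-1.67: |R|=1.4217
R=1: x+3/4x²=0 ⇒ x=−4/3=-1.3333; min R=1−1/(4·3/4)=0.6667>−1
Confirm numerically:
  x=-1.251: |R|=0.92275 <1
  x=-0.928: |R|=0.71789 <1
  x=-0.718: |R|=0.66864 <1
  x=-0.586: |R|=0.67155 <1
  x=-1.677: |R|=1.43225 >1
  x=-1.545: |R|=1.24527 >1
  x=-1.502: |R|=1.19000 >1
So |R|<1 on (-1.3333, 0).

z* = -1.3333.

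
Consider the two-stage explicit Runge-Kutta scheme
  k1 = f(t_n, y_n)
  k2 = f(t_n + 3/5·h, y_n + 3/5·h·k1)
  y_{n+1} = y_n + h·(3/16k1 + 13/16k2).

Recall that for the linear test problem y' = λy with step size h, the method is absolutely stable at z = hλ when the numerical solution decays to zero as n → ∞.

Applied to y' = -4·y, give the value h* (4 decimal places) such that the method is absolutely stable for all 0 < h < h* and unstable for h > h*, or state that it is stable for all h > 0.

With y'=λy (z=hλ):
  k1=λy_n ⇒ h·k1=z·y_n;  k2=λ(1+3/5z)y_n ⇒ h·k2=z(1+3/5z)y_n
  y_{n+1}/y_n = 1 + 3/16z + 13/16z(1+3/5z) = 1 + z + 39/80z²
  Hence R(z) = 1 + z + 39/80z².

Need |R(x)|<1, x<0.
x=-1: |R|=0.4875
R=1: x+39/80x²=0 ⇒ x=−80/39=-2.0513; min R=1−1/(4·39/80)=0.4872>−1
Confirm numerically:
  x=-2.017: |R|=0.96629 <1
  x=-1.448: |R|=0.57414 <1
  x=-1.135: |R|=0.49301 <1
  x=-2.232: |R|=1.19664 >1
  x=-2.203: |R|=1.16294 >1
So |R|<1 on (-2.0513, 0).

(-2.0513,0); λ=-4 ⇒ h* = (80/39)/4 = 0.5128.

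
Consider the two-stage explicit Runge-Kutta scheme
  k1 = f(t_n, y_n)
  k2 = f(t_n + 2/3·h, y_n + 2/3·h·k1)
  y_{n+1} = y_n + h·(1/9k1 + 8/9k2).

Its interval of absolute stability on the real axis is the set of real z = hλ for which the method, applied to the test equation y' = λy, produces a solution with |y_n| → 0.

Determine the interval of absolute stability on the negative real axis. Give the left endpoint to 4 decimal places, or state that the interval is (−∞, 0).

On y'=λy, z=hλ:
  k1=λy_n ⇒ h·k1=z·y_n;  k2=λ(1+2/3z)y_n ⇒ h·k2=z(1+2/3z)y_n
  y_{n+1}/y_n = 1 + 1/9z + 8/9z(1+2/3z) = 1 + z + 16/27z²
  ⇒ R(z) = 1 + z + 16/27z².

Solve |R(x)|<1 on ℝ⁻.
x=-1.47: |R|=0.8105
R=1: x+16/27x²=0 ⇒ x=−27/16=-1.6875; min R=1−1/(4·16/27)=0.5781>−1
Confirm numerically:
  x=-1.585: |R|=0.90373 <1
  x=-1.308: |R|=0.70585 <1
  x=-1.286: |R|=0.69403 <1
  x=-0.897: |R|=0.57981 <1
  x=-2.187: |R|=1.64735 >1
  x=-1.775: |R|=1.09204 >1
Stable set (-1.6875, 0).

z∈(-1.6875,0).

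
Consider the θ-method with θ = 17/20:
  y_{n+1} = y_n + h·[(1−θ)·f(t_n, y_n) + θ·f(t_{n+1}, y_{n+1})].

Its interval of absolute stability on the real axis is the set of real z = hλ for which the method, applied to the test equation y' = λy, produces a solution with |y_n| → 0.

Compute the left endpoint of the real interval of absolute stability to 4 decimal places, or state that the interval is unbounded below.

interval (−∞, 0).

Set f=λy, z=hλ:
  y_{n+1} = y_n + z·[3/20·y_n + 17/20·y_{n+1}] ⇒ (1 − 17/20z)y_{n+1} = (1 + 3/20z)y_n
  ⇒ R(z) = (1 + 3/20z)/(1 − 17/20z).

Solve |R(x)|<1 on ℝ⁻.
x=-1.73: |R|=0.2997
x=-2: |R|=0.2593
x=-10: |R|=0.0526
x=-100: |R|=0.1628
θ=17/20≥1/2 ⇒ |1+3/20x|<|1−17/20x| ∀x<0 ⇒ unbounded interval.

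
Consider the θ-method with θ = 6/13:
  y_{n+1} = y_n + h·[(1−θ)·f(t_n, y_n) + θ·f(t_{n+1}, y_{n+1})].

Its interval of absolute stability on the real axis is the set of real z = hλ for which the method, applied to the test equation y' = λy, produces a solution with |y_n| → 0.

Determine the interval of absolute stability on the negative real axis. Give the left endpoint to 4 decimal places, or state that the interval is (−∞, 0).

Set f=λy, z=hλ:
  y_{n+1} = y_n + z·[7/13·y_n + 6/13·y_{n+1}] ⇒ (1 − 6/13z)y_{n+1} = (1 + 7/13z)y_n
  so R(z) = (1 + 7/13z)/(1 − 6/13z).

Need |R(x)|<1, x<0.
x=-1.03: |R|=0.3019
R=−1: 1+7/13x = −1+6/13x ⇒ -1/13x=2 ⇒ x=2/(-1/13)=-26.0000
Confirm numerically:
  x=-24.661: |R|=0.99168 <1
  x=-23.702: |R|=0.98519 <1
  x=-17.153: |R|=0.92368 <1
  x=-17.095: |R|=0.92295 <1
  x=-26.476: |R|=1.00277 >1
  x=-26.243: |R|=1.00143 >1
  x=-26.133: |R|=1.00078 >1
Interval (-26.0000, 0).

z∈(-26.0000,0).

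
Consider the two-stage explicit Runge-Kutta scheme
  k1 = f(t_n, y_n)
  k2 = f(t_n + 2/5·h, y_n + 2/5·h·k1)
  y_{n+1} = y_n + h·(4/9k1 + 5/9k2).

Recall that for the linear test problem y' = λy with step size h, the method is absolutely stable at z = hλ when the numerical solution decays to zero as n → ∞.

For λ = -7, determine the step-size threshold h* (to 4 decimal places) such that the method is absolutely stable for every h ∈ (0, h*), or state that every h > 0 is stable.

(-4.5000,0); λ=-7 ⇒ h* = (9/2)/7 = 0.6429.

Test eqn y'=λy, z=hλ:
  k1=λy_n ⇒ h·k1=z·y_n;  k2=λ(1+2/5z)y_n ⇒ h·k2=z(1+2/5z)y_n
  y_{n+1}/y_n = 1 + 4/9z + 5/9z(1+2/5z) = 1 + z + 2/9z²
  Hence R(z) = 1 + z + 2/9z².

Find x<0 with |R(x)|<1.
x=-1.66: |R|=0.0476
R=1: x+2/9x²=0 ⇒ x=−9/2=-4.5000; min R=1−1/(4·2/9)=-0.1250>−1
Confirm numerically:
  x=-4.370: |R|=0.87376 <1
  x=-3.885: |R|=0.46905 <1
  x=-2.943: |R|=0.01828 <1
  x=-4.723: |R|=1.23405 >1
  x=-4.546: |R|=1.04647 >1
Interval (-4.5000, 0).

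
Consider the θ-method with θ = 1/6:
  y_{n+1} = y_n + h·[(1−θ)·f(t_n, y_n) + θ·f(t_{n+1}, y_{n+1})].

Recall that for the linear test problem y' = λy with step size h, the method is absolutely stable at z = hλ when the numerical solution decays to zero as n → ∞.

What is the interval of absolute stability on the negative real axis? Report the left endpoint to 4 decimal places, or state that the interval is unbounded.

z∈(-3.0000,0).

On y'=λy, z=hλ:
  y_{n+1} = y_n + z·[5/6·y_n + 1/6·y_{n+1}] ⇒ (1 − 1/6z)y_{n+1} = (1 + 5/6z)y_n
  R(z) = (1 + 5/6z)/(1 − 1/6z).

Find x<0 with |R(x)|<1.
x=-0.51: |R|=0.5300
R=−1: 1+5/6x = −1+1/6x ⇒ -2/3x=2 ⇒ x=2/(-2/3)=-3.0000
Confirm numerically:
  x=-2.552: |R|=0.79046 <1
  x=-2.155: |R|=0.58553 <1
  x=-1.600: |R|=0.26316 <1
  x=-3.441: |R|=1.18684 >1
  x=-3.425: |R|=1.18037 >1
  x=-3.199: |R|=1.08653 >1
Interval (-3.0000, 0).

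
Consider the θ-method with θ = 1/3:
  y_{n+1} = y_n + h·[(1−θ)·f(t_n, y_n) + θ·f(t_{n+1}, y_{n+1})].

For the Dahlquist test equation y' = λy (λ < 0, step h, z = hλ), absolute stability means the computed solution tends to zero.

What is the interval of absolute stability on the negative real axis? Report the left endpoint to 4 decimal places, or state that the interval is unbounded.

z∈(-6.0000,0).

Test eqn y'=λy, z=hλ:
  y_{n+1} = y_n + z·[2/3·y_n + 1/3·y_{n+1}] ⇒ (1 − 1/3z)y_{n+1} = (1 + 2/3z)y_n
  Hence R(z) = (1 + 2/3z)/(1 − 1/3z).

Find x<0 with |R(x)|<1.
x=-0.32: |R|=0.7108
R=−1: 1+2/3x = −1+1/3x ⇒ -1/3x=2 ⇒ x=2/(-1/3)=-6.0000
Confirm numerically:
  x=-4.237: |R|=0.75639 <1
  x=-3.802: |R|=0.67686 <1
  x=-3.286: |R|=0.56825 <1
  x=-6.556: |R|=1.05818 >1
  x=-6.163: |R|=1.01779 >1
  x=-6.157: |R|=1.01715 >1
So |R|<1 on (-6.0000, 0).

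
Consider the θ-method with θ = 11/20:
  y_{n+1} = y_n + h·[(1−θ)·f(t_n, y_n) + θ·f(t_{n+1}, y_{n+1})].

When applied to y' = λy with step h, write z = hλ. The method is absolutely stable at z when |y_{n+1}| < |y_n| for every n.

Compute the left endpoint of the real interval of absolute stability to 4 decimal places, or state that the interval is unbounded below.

unbounded; (−∞, 0).

Set f=λy, z=hλ:
  y_{n+1} = y_n + z·[9/20·y_n + 11/20·y_{n+1}] ⇒ (1 − 11/20z)y_{n+1} = (1 + 9/20z)y_n
  ⇒ R(z) = (1 + 9/20z)/(1 − 11/20z).

Boundary: |R(x)|=1, x<0.
x=-0.96: |R|=0.3717
x=-2: |R|=0.0476
x=-10: |R|=0.5385
x=-100: |R|=0.7857
θ=11/20≥1/2 ⇒ |1+9/20x|<|1−11/20x| ∀x<0 ⇒ unbounded interval.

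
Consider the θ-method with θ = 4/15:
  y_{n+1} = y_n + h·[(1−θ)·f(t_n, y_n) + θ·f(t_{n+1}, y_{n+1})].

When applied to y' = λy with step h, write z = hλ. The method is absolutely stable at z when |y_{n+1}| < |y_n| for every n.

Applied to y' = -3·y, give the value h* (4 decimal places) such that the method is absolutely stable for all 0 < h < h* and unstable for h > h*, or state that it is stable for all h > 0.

On y'=λy, z=hλ:
  y_{n+1} = y_n + z·[11/15·y_n + 4/15·y_{n+1}] ⇒ (1 − 4/15z)y_{n+1} = (1 + 11/15z)y_n
  so R(z) = (1 + 11/15z)/(1 − 4/15z).

Boundary: |R(x)|=1, x<0.
x=-1.64: |R|=0.1410
R=−1: 1+11/15x = −1+4/15x ⇒ -7/15x=2 ⇒ x=2/(-7/15)=-4.2857
Confirm numerically:
  x=-2.982: |R|=0.66110 <1
  x=-1.915: |R|=0.26765 <1
  x=-1.898: |R|=0.26018 <1
  x=-4.705: |R|=1.08678 >1
  x=-4.388: |R|=1.02200 >1
  x=-4.322: |R|=1.00787 >1
Stable set (-4.2857, 0).

(-4.2857,0); λ=-3 ⇒ h* = (30/7)/3 = 1.4286.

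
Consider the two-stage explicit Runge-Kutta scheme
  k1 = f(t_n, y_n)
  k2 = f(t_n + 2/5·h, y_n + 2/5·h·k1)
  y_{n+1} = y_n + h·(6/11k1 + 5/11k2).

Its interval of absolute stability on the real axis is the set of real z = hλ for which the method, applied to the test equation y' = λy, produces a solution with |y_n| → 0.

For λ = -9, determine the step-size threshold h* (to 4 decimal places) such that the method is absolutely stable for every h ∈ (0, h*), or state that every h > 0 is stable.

On y'=λy, z=hλ:
  k1=λy_n ⇒ h·k1=z·y_n;  k2=λ(1+2/5z)y_n ⇒ h·k2=z(1+2/5z)y_n
  y_{n+1}/y_n = 1 + 6/11z + 5/11z(1+2/5z) = 1 + z + 2/11z²
  Hence R(z) = 1 + z + 2/11z².

Boundary: |R(x)|=1, x<0.
x=-0.52: |R|=0.5292
R=1: x+2/11x²=0 ⇒ x=−11/2=-5.5000; min R=1−1/(4·2/11)=-0.3750>−1
Confirm numerically:
  x=-5.459: |R|=0.95931 <1
  x=-5.071: |R|=0.60446 <1
  x=-2.896: |R|=0.37112 <1
  x=-2.560: |R|=0.36844 <1
  x=-5.865: |R|=1.38922 >1
  x=-5.722: |R|=1.23096 >1
So |R|<1 on (-5.5000, 0).

(-5.5000,0); λ=-9 ⇒ h* = (11/2)/9 = 0.6111.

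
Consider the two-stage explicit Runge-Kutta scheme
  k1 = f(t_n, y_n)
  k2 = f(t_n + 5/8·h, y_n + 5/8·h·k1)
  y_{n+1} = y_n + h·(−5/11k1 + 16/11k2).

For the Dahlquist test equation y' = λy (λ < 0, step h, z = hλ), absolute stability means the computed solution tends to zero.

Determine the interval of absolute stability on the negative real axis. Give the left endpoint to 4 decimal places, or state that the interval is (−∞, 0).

(-1.1000, 0).

Test eqn y'=λy, z=hλ:
  k1=λy_n ⇒ h·k1=z·y_n;  k2=λ(1+5/8z)y_n ⇒ h·k2=z(1+5/8z)y_n
  y_{n+1}/y_n = 1 − 5/11z + 16/11z(1+5/8z) = 1 + z + 10/11z²
  so R(z) = 1 + z + 10/11z².

Need |R(x)|<1, x<0.
x=-0.41: |R|=0.7428
R=1: x+10/11x²=0 ⇒ x=−11/10=-1.1000; min R=1−1/(4·10/11)=0.7250>−1
Confirm numerically:
  x=-0.989: |R|=0.90020 <1
  x=-0.670: |R|=0.73809 <1
  x=-0.448: |R|=0.73446 <1
  x=-1.611: |R|=1.74838 >1
  x=-1.380: |R|=1.35127 >1
So |R|<1 on (-1.1000, 0).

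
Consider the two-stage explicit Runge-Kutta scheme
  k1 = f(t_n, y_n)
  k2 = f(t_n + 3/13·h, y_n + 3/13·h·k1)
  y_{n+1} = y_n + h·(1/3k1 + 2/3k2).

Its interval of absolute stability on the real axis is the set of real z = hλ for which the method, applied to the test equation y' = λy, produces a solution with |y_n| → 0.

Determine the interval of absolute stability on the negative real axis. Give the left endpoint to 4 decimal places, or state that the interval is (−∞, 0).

With y'=λy (z=hλ):
  k1=λy_n ⇒ h·k1=z·y_n;  k2=λ(1+3/13z)y_n ⇒ h·k2=z(1+3/13z)y_n
  y_{n+1}/y_n = 1 + 1/3z + 2/3z(1+3/13z) = 1 + z + 2/13z²
  R(z) = 1 + z + 2/13z².

Find x<0 with |R(x)|<1.
x=-1.16: |R|=0.0470
R=1: x+2/13x²=0 ⇒ x=−13/2=-6.5000; min R=1−1/(4·2/13)=-0.6250>−1
Confirm numerically:
  x=-6.476: |R|=0.97609 <1
  x=-5.725: |R|=0.31740 <1
  x=-3.127: |R|=0.62267 <1
  x=-3.093: |R|=0.62121 <1
  x=-7.073: |R|=1.62351 >1
  x=-6.751: |R|=1.26069 >1
  x=-6.539: |R|=1.03923 >1
So |R|<1 on (-6.5000, 0).

z∈(-6.5000,0).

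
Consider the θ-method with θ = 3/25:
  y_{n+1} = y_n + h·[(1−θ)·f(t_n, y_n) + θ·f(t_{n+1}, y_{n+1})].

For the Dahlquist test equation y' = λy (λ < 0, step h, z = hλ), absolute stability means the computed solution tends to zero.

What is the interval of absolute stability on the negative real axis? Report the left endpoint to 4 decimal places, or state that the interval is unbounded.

Set f=λy, z=hλ:
  y_{n+1} = y_n + z·[22/25·y_n + 3/25·y_{n+1}] ⇒ (1 − 3/25z)y_{n+1} = (1 + 22/25z)y_n
  so R(z) = (1 + 22/25z)/(1 − 3/25z).

Need |R(x)|<1, x<0.
x=-1.08: |R|=0.0439
R=−1: 1+22/25x = −1+3/25x ⇒ -19/25x=2 ⇒ x=2/(-19/25)=-2.6316
Confirm numerically:
  x=-2.592: |R|=0.97706 <1
  x=-2.486: |R|=0.91478 <1
  x=-1.412: |R|=0.20742 <1
  x=-3.128: |R|=1.27431 >1
  x=-3.011: |R|=1.21182 >1
  x=-2.826: |R|=1.11034 >1
So |R|<1 on (-2.6316, 0).

z∈(-2.6316,0).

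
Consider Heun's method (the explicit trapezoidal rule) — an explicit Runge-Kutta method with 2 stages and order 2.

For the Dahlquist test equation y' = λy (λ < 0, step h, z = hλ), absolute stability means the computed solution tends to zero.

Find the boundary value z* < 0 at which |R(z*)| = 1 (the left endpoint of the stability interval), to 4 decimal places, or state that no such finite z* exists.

Set f=λy, z=hλ:
  order 2, 2-stage ⇒ R(z)=1+z+z^2/2
  (e.g. R(-1.34)=0.55780, |R|=0.55780)

Find x<0 with |R(x)|<1.
x=-1.34: |R|=0.5578
|R(-1.9)|=0.9050 |R(-1.82)|=0.8362 |R(-0.92)|=0.5032
Bisect:
  x_lo=-2.6088 |R|=1.7941  x_hi=-0.2908 |R|=0.7515
  mid=-1.44980 |R|=0.60116 →hi
  mid=-2.02929 |R|=1.02972 →lo
  mid=-1.73955 |R|=0.77346 →hi
  mid=-1.88442 |R|=0.89110 →hi
  mid=-1.95685 |R|=0.95778 →hi
  mid=-1.99307 |R|=0.99309 →hi
  mid=-2.01118 |R|=1.01124 →lo
  mid=-2.00212 |R|=1.00213 →lo
  ...
  [-2.00000,-1.99986] ⇒ x*=-2.0000
Interval (-2.0000, 0).

left endpoint -2.0000.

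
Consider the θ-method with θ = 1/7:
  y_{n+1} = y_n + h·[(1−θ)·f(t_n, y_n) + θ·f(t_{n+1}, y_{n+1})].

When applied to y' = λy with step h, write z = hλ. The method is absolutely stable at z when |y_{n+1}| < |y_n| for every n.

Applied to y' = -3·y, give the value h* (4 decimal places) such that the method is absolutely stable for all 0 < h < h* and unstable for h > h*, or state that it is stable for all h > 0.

(-2.8000,0); λ=-3 ⇒ h* = (14/5)/3 = 0.9333.

With y'=λy (z=hλ):
  y_{n+1} = y_n + z·[6/7·y_n + 1/7·y_{n+1}] ⇒ (1 − 1/7z)y_{n+1} = (1 + 6/7z)y_n
  R(z) = (1 + 6/7z)/(1 − 1/7z).

Boundary: |R(x)|=1, x<0.
x=-0.98: |R|=0.1404
R=−1: 1+6/7x = −1+1/7x ⇒ -5/7x=2 ⇒ x=2/(-5/7)=-2.8000
Confirm numerically:
  x=-1.940: |R|=0.51902 <1
  x=-1.405: |R|=0.17014 <1
  x=-1.227: |R|=0.04400 <1
  x=-3.218: |R|=1.20454 >1
  x=-3.111: |R|=1.15379 >1
Stable set (-2.8000, 0).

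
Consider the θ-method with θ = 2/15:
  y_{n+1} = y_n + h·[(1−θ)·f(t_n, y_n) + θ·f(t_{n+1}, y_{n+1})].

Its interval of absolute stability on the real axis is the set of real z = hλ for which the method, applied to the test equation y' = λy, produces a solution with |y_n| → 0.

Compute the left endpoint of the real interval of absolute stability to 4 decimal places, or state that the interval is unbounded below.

On y'=λy, z=hλ:
  y_{n+1} = y_n + z·[13/15·y_n + 2/15·y_{n+1}] ⇒ (1 − 2/15z)y_{n+1} = (1 + 13/15z)y_n
  R(z) = (1 + 13/15z)/(1 − 2/15z).

Solve |R(x)|<1 on ℝ⁻.
x=-1.29: |R|=0.1007
R=−1: 1+13/15x = −1+2/15x ⇒ -11/15x=2 ⇒ x=2/(-11/15)=-2.7273
Confirm numerically:
  x=-2.548: |R|=0.90187 <1
  x=-1.848: |R|=0.48267 <1
  x=-1.690: |R|=0.37922 <1
  x=-3.256: |R|=1.27036 >1
  x=-2.869: |R|=1.07518 >1
Stable set (-2.7273, 0).

left endpoint -2.7273.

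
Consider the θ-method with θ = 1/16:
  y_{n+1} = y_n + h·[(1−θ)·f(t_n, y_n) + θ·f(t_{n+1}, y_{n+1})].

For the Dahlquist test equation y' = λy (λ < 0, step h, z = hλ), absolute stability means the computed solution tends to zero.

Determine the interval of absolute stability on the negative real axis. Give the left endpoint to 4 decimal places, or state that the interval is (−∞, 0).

(-2.2857, 0).

Test eqn y'=λy, z=hλ:
  y_{n+1} = y_n + z·[15/16·y_n + 1/16·y_{n+1}] ⇒ (1 − 1/16z)y_{n+1} = (1 + 15/16z)y_n
  Hence R(z) = (1 + 15/16z)/(1 − 1/16z).

Boundary: |R(x)|=1, x<0.
x=-1.57: |R|=0.4297
R=−1: 1+15/16x = −1+1/16x ⇒ -7/8x=2 ⇒ x=2/(-7/8)=-2.2857
Confirm numerically:
  x=-2.139: |R|=0.88676 <1
  x=-1.732: |R|=0.56282 <1
  x=-1.388: |R|=0.27720 <1
  x=-2.598: |R|=1.23508 >1
  x=-2.454: |R|=1.12767 >1
Stable set (-2.2857, 0).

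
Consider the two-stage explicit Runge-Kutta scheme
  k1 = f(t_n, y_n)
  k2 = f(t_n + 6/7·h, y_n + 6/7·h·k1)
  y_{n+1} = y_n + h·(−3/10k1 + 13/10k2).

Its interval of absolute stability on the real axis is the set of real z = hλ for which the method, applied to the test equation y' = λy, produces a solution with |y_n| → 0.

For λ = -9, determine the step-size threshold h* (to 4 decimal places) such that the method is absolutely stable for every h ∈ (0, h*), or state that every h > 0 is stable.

On y'=λy, z=hλ:
  k1=λy_n ⇒ h·k1=z·y_n;  k2=λ(1+6/7z)y_n ⇒ h·k2=z(1+6/7z)y_n
  y_{n+1}/y_n = 1 − 3/10z + 13/10z(1+6/7z) = 1 + z + 39/35z²
  ⇒ R(z) = 1 + z + 39/35z².

Need |R(x)|<1, x<0.
x=-0.58: |R|=0.7948
R=1: x+39/35x²=0 ⇒ x=−35/39=-0.8974; min R=1−1/(4·39/35)=0.7756>−1
Confirm numerically:
  x=-0.773: |R|=0.89282 <1
  x=-0.744: |R|=0.87280 <1
  x=-0.580: |R|=0.79485 <1
  x=-0.406: |R|=0.77767 <1
  x=-1.377: |R|=1.73583 >1
  x=-1.352: |R|=1.68481 >1
  x=-1.117: |R|=1.27328 >1
So |R|<1 on (-0.8974, 0).

(-0.8974,0); λ=-9 ⇒ h* = (35/39)/9 = 0.0997.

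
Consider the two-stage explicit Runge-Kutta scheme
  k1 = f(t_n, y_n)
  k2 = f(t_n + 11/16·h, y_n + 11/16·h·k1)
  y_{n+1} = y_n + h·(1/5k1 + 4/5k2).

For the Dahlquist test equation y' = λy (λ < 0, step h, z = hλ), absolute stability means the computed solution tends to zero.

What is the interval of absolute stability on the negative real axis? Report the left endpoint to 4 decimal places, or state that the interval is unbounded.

(-1.8182, 0).

With y'=λy (z=hλ):
  k1=λy_n ⇒ h·k1=z·y_n;  k2=λ(1+11/16z)y_n ⇒ h·k2=z(1+11/16z)y_n
  y_{n+1}/y_n = 1 + 1/5z + 4/5z(1+11/16z) = 1 + z + 11/20z²
  Hence R(z) = 1 + z + 11/20z².

Find x<0 with |R(x)|<1.
x=-1.5: |R|=0.7375
R=1: x+11/20x²=0 ⇒ x=−20/11=-1.8182; min R=1−1/(4·11/20)=0.5455>−1
Confirm numerically:
  x=-1.339: |R|=0.64711 <1
  x=-1.337: |R|=0.64616 <1
  x=-0.945: |R|=0.54616 <1
  x=-2.199: |R|=1.46058 >1
  x=-1.957: |R|=1.14942 >1
  x=-1.884: |R|=1.06820 >1
So |R|<1 on (-1.8182, 0).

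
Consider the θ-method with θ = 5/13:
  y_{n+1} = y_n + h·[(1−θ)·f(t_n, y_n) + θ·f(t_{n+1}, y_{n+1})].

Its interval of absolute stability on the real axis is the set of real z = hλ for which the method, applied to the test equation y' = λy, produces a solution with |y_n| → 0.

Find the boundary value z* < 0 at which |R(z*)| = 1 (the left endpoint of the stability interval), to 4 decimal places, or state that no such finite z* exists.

Test eqn y'=λy, z=hλ:
  y_{n+1} = y_n + z·[8/13·y_n + 5/13·y_{n+1}] ⇒ (1 − 5/13z)y_{n+1} = (1 + 8/13z)y_n
  ⇒ R(z) = (1 + 8/13z)/(1 − 5/13z).

Need |R(x)|<1, x<0.
x=-1.7: |R|=0.0279
R=−1: 1+8/13x = −1+5/13x ⇒ -3/13x=2 ⇒ x=2/(-3/13)=-8.6667
Confirm numerically:
  x=-8.054: |R|=0.96550 <1
  x=-6.707: |R|=0.87366 <1
  x=-4.397: |R|=0.63387 <1
  x=-3.746: |R|=0.53476 <1
  x=-9.040: |R|=1.01924 >1
  x=-8.787: |R|=1.00634 >1
  x=-8.737: |R|=1.00372 >1
Stable set (-8.6667, 0).

left endpoint -8.6667.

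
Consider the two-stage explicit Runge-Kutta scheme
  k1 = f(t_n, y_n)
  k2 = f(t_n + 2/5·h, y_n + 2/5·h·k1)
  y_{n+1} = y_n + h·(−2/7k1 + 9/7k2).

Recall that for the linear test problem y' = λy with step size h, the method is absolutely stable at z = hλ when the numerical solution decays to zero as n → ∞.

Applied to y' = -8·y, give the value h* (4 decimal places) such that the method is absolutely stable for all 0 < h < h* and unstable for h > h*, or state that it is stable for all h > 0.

Test eqn y'=λy, z=hλ:
  k1=λy_n ⇒ h·k1=z·y_n;  k2=λ(1+2/5z)y_n ⇒ h·k2=z(1+2/5z)y_n
  y_{n+1}/y_n = 1 − 2/7z + 9/7z(1+2/5z) = 1 + z + 18/35z²
  R(z) = 1 + z + 18/35z².

Boundary: |R(x)|=1, x<0.
x=-0.53: |R|=0.6145
R=1: x+18/35x²=0 ⇒ x=−35/18=-1.9444; min R=1−1/(4·18/35)=0.5139>−1
Confirm numerically:
  x=-1.852: |R|=0.91195 <1
  x=-1.503: |R|=0.65878 <1
  x=-1.077: |R|=0.51953 <1
  x=-2.197: |R|=1.28536 >1
  x=-2.032: |R|=1.09150 >1
Stable set (-1.9444, 0).

(-1.9444,0); λ=-8 ⇒ h* = (35/18)/8 = 0.2431.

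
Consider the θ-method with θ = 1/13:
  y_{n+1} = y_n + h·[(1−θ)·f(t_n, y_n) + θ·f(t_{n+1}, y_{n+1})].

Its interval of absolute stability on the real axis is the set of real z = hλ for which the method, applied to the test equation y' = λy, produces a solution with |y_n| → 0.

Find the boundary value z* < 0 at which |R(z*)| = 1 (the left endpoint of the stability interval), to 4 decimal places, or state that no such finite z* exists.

With y'=λy (z=hλ):
  y_{n+1} = y_n + z·[12/13·y_n + 1/13·y_{n+1}] ⇒ (1 − 1/13z)y_{n+1} = (1 + 12/13z)y_n
  Hence R(z) = (1 + 12/13z)/(1 − 1/13z).

Need |R(x)|<1, x<0.
x=-1.68: |R|=0.4877
R=−1: 1+12/13x = −1+1/13x ⇒ -11/13x=2 ⇒ x=2/(-11/13)=-2.3636
Confirm numerically:
  x=-2.341: |R|=0.98377 <1
  x=-2.085: |R|=0.79682 <1
  x=-2.062: |R|=0.77971 <1
  x=-1.562: |R|=0.39445 <1
  x=-2.696: |R|=1.23293 >1
  x=-2.620: |R|=1.18054 >1
  x=-2.455: |R|=1.06503 >1
Stable set (-2.3636, 0).

left endpoint -2.3636.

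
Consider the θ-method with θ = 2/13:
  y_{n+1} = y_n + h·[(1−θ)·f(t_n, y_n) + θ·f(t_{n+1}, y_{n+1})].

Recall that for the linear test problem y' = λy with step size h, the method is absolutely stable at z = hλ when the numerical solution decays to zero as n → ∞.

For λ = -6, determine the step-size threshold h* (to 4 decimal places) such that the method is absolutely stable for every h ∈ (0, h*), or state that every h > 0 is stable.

(-2.8889,0); λ=-6 ⇒ h* = (26/9)/6 = 0.4815.

Set f=λy, z=hλ:
  y_{n+1} = y_n + z·[11/13·y_n + 2/13·y_{n+1}] ⇒ (1 − 2/13z)y_{n+1} = (1 + 11/13z)y_n
  R(z) = (1 + 11/13z)/(1 − 2/13z).

Boundary: |R(x)|=1, x<0.
x=-1.45: |R|=0.1855
R=−1: 1+11/13x = −1+2/13x ⇒ -9/13x=2 ⇒ x=2/(-9/13)=-2.8889
Confirm numerically:
  x=-2.798: |R|=0.95601 <1
  x=-1.642: |R|=0.31086 <1
  x=-1.379: |R|=0.13764 <1
  x=-3.453: |R|=1.25505 >1
  x=-3.208: |R|=1.14792 >1
  x=-3.019: |R|=1.06151 >1
So |R|<1 on (-2.8889, 0).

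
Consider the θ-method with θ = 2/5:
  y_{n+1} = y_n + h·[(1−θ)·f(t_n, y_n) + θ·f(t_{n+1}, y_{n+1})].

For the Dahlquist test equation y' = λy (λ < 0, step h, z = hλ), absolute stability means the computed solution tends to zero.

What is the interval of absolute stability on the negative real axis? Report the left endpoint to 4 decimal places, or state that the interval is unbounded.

z∈(-10.0000,0).

Test eqn y'=λy, z=hλ:
  y_{n+1} = y_n + z·[3/5·y_n + 2/5·y_{n+1}] ⇒ (1 − 2/5z)y_{n+1} = (1 + 3/5z)y_n
  R(z) = (1 + 3/5z)/(1 − 2/5z).

Find x<0 with |R(x)|<1.
x=-0.56: |R|=0.5425
R=−1: 1+3/5x = −1+2/5x ⇒ -1/5x=2 ⇒ x=2/(-1/5)=-10.0000
Confirm numerically:
  x=-8.110: |R|=0.91093 <1
  x=-4.751: |R|=0.63805 <1
  x=-4.085: |R|=0.55087 <1
  x=-10.274: |R|=1.01072 >1
  x=-10.145: |R|=1.00573 >1
  x=-10.134: |R|=1.00530 >1
Stable set (-10.0000, 0).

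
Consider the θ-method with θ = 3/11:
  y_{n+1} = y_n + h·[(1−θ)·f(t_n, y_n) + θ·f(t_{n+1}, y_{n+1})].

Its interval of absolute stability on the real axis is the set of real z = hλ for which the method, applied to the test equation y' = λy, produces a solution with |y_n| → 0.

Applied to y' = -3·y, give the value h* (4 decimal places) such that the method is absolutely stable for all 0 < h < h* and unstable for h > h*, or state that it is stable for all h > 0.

(-4.4000,0); λ=-3 ⇒ h* = (22/5)/3 = 1.4667.

Set f=λy, z=hλ:
  y_{n+1} = y_n + z·[8/11·y_n + 3/11·y_{n+1}] ⇒ (1 − 3/11z)y_{n+1} = (1 + 8/11z)y_n
  ⇒ R(z) = (1 + 8/11z)/(1 − 3/11z).

Boundary: |R(x)|=1, x<0.
x=-0.62: |R|=0.4697
R=−1: 1+8/11x = −1+3/11x ⇒ -5/11x=2 ⇒ x=2/(-5/11)=-4.4000
Confirm numerically:
  x=-3.386: |R|=0.76037 <1
  x=-3.325: |R|=0.74374 <1
  x=-2.778: |R|=0.58053 <1
  x=-4.727: |R|=1.06493 >1
  x=-4.687: |R|=1.05726 >1
Stable set (-4.4000, 0).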